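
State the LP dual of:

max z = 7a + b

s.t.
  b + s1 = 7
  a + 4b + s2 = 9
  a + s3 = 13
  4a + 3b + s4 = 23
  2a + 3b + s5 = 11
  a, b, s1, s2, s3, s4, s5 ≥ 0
Minimize: z = 7y1 + 9y2 + 13y3 + 23y4 + 11y5

Subject to:
  C1: -y2 - y3 - 4y4 - 2y5 ≤ -7
  C2: -y1 - 4y2 - 3y4 - 3y5 ≤ -1
  y1, y2, y3, y4, y5 ≥ 0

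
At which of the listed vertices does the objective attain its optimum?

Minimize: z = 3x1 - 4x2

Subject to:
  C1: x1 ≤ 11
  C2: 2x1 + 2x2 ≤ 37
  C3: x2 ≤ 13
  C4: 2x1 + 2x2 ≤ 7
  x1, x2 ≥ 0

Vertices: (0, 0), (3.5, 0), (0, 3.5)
(0, 3.5) with z = -14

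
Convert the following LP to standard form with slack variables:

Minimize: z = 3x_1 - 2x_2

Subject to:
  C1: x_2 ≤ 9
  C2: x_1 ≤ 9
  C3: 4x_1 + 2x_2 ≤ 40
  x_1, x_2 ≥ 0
min z = 3x_1 - 2x_2

s.t.
  x_2 + s1 = 9
  x_1 + s2 = 9
  4x_1 + 2x_2 + s3 = 40
  x_1, x_2, s1, s2, s3 ≥ 0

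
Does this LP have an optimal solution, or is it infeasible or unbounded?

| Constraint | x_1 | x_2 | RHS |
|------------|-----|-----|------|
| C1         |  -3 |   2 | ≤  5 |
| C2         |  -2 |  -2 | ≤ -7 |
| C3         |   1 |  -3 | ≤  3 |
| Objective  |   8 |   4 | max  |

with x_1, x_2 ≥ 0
Feasible point: (1, 3) satisfies every constraint, so the LP is feasible.
Direction d = (1, 1): for each constraint row a, a·d ≤ 0 —
  (-3)(1) + (2)(1) = -1 ≤ 0
  (-2)(1) + (-2)(1) = -4 ≤ 0
  (1)(1) + (-3)(1) = -2 ≤ 0
and d ≥ 0, so (1, 3) + t·d stays feasible for every t ≥ 0. Along this ray z = 8x_1 + 4x_2 changes by 12 per unit t, so z → +∞.

Unbounded: there is a feasible ray along which z → +∞.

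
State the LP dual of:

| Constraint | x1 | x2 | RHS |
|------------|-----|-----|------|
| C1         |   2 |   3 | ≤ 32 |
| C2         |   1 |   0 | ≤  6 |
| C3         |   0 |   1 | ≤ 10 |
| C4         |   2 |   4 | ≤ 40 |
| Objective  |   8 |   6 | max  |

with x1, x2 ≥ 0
Minimize: z = 32y1 + 6y2 + 10y3 + 40y4

Subject to:
  C1: -2y1 - y2 - 2y4 ≤ -8
  C2: -3y1 - y3 - 4y4 ≤ -6
  y1, y2, y3, y4 ≥ 0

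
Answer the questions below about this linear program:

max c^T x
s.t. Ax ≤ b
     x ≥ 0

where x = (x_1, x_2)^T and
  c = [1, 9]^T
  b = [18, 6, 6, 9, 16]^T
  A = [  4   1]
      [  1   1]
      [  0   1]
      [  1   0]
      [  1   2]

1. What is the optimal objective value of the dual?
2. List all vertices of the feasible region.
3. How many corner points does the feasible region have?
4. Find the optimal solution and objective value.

1. 54 (by strong duality, equal to the primal optimum)
2. (0, 0), (4.5, 0), (4, 2), (0, 6)
3. 4
4. x_1 = 0, x_2 = 6, z = 54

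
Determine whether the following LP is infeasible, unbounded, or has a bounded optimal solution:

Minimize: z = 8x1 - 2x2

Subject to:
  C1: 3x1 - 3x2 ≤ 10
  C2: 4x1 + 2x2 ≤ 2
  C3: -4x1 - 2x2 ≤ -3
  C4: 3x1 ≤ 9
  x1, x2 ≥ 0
C2 requires 4x1 + 2x2 ≤ 2, while C3 (-4x1 - 2x2 ≤ -3) is equivalent to 4x1 + 2x2 ≥ 3. Together they would need 3 ≤ 4x1 + 2x2 ≤ 2, which is impossible since 3 > 2. No point satisfies all constraints.

Infeasible — the constraint set is empty.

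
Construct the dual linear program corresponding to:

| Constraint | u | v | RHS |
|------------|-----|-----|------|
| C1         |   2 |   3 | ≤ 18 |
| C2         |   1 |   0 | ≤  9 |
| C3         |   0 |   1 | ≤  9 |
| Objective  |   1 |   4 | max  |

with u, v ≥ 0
Minimize: z = 18y1 + 9y2 + 9y3

Subject to:
  C1: -2y1 - y2 ≤ -1
  C2: -3y1 - y3 ≤ -4
  y1, y2, y3 ≥ 0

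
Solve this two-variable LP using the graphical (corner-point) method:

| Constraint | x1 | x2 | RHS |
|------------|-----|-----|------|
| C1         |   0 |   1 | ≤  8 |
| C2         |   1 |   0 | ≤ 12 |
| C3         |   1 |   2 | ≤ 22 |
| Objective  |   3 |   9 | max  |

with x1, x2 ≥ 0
Each vertex is the intersection of two constraint boundaries that also satisfies all remaining constraints:
  x1 = 0 and x2 = 0 → (0, 0)
  x1 = 12 and x2 = 0 → (12, 0)
  x1 = 12 and x1 + 2x2 = 22 → (12, 5)
  x2 = 8 and x1 + 2x2 = 22 → (6, 8)
  x2 = 8 and x1 = 0 → (0, 8)

Evaluating z = 3x1 + 9x2 at each vertex:
  (0, 0): z = 0
  (12, 0): z = 36
  (12, 5): z = 81
  (6, 8): z = 90
  (0, 8): z = 72

The maximum is at (6, 8) with z = 90.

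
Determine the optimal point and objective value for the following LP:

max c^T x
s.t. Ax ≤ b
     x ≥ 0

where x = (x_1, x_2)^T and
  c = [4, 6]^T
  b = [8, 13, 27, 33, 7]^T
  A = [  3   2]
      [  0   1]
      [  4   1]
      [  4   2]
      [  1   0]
Each vertex is the intersection of two constraint boundaries that also satisfies all remaining constraints:
  x_1 = 0 and x_2 = 0 → (0, 0)
  3x_1 + 2x_2 = 8 and x_2 = 0 → (2.667, 0)
  3x_1 + 2x_2 = 8 and x_1 = 0 → (0, 4)

Evaluating z = 4x_1 + 6x_2 at each vertex:
  (0, 0): z = 0
  (2.667, 0): z = 10.67
  (0, 4): z = 24

The maximum is at (0, 4) with z = 24.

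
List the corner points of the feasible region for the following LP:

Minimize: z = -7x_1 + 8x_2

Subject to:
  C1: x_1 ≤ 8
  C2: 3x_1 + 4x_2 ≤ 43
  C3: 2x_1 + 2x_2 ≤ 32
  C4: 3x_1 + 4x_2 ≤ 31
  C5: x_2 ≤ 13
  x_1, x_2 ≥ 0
Each vertex is the intersection of two constraint boundaries that also satisfies all remaining constraints:
  x_1 = 0 and x_2 = 0 → (0, 0)
  x_1 = 8 and x_2 = 0 → (8, 0)
  x_1 = 8 and 3x_1 + 4x_2 = 31 → (8, 1.75)
  3x_1 + 4x_2 = 31 and x_1 = 0 → (0, 7.75)

Vertices: (0, 0), (8, 0), (8, 1.75), (0, 7.75)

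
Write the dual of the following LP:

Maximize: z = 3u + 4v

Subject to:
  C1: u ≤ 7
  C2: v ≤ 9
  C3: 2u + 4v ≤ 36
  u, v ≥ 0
Minimize: z = 7y1 + 9y2 + 36y3

Subject to:
  C1: -y1 - 2y3 ≤ -3
  C2: -y2 - 4y3 ≤ -4
  y1, y2, y3 ≥ 0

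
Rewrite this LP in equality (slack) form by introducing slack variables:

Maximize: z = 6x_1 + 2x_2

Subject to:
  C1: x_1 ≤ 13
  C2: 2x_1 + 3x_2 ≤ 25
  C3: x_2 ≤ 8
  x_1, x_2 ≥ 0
max z = 6x_1 + 2x_2

s.t.
  x_1 + s1 = 13
  2x_1 + 3x_2 + s2 = 25
  x_2 + s3 = 8
  x_1, x_2, s1, s2, s3 ≥ 0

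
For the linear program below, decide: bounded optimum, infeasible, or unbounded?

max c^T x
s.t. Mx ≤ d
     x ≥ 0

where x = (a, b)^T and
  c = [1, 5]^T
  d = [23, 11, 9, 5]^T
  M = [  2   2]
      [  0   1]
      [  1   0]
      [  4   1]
The point (0, 5) satisfies every constraint, so the LP is feasible; the constraints give a ≤ 9 and b ≤ 11, which with a, b ≥ 0 keep the feasible region inside a bounded box. A feasible, bounded LP attains a finite optimum at a vertex.

Evaluating z = a + 5b at each vertex:
  (0, 0): z = 0
  (1.25, 0): z = 1.25
  (0, 5): z = 25

Feasible with finite optimum z* = 25 at (0, 5).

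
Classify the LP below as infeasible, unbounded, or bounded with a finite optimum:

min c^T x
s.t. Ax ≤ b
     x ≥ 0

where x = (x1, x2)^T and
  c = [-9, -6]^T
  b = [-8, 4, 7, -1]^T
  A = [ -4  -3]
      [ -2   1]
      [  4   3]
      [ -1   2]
One constraint requires 4x1 + 3x2 ≤ 7, while the constraint -4x1 - 3x2 ≤ -8 is equivalent to 4x1 + 3x2 ≥ 8. Together they would need 8 ≤ 4x1 + 3x2 ≤ 7, which is impossible since 8 > 7. No point satisfies all constraints.

The feasible region is empty; the LP is infeasible.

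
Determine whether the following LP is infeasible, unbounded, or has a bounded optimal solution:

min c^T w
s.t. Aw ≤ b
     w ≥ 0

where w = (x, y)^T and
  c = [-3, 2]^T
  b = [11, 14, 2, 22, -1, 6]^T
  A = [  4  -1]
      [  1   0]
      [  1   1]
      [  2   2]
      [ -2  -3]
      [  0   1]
The point (2, 0) satisfies every constraint, so the LP is feasible; the constraints give x ≤ 14 and y ≤ 6, which with x, y ≥ 0 keep the feasible region inside a bounded box. A feasible, bounded LP attains a finite optimum at a vertex.

Bounded optimum: z* = -6 at (2, 0).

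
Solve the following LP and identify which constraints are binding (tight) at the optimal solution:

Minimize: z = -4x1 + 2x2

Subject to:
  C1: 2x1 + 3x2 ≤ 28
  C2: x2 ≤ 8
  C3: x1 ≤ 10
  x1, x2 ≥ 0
Optimal: x1 = 10, x2 = 0
Slack at optimum:
  C1: slack = 8
  C2: slack = 8
  C3: slack = 0 (binding)
  x1 ≥ 0: x1 = 10
  x2 ≥ 0: x2 = 0 (binding)
Binding constraints: C3, x2 ≥ 0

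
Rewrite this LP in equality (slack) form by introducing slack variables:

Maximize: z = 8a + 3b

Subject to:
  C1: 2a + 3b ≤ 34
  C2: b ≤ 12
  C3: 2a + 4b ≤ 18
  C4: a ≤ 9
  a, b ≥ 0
max z = 8a + 3b

s.t.
  2a + 3b + s1 = 34
  b + s2 = 12
  2a + 4b + s3 = 18
  a + s4 = 9
  a, b, s1, s2, s3, s4 ≥ 0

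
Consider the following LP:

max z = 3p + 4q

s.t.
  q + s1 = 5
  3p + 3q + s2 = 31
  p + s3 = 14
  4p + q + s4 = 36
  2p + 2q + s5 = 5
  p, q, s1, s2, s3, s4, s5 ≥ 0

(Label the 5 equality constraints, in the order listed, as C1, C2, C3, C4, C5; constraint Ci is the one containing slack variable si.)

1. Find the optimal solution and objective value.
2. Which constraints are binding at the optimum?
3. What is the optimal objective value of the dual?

1. p = 0, q = 2.5, z = 10
2. C5, p ≥ 0
3. 10 (by strong duality, equal to the primal optimum)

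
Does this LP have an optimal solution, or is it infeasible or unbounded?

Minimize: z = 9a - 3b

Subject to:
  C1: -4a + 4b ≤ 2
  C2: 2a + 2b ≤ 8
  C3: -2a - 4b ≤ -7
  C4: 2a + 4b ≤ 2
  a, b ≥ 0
C4 requires 2a + 4b ≤ 2, while C3 (-2a - 4b ≤ -7) is equivalent to 2a + 4b ≥ 7. Together they would need 7 ≤ 2a + 4b ≤ 2, which is impossible since 7 > 2. No point satisfies all constraints.

Infeasible: no point satisfies all constraints simultaneously.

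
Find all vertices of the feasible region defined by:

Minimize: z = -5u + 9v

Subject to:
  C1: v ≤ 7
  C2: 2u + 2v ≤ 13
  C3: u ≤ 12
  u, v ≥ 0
Each vertex is the intersection of two constraint boundaries that also satisfies all remaining constraints:
  u = 0 and v = 0 → (0, 0)
  2u + 2v = 13 and v = 0 → (6.5, 0)
  2u + 2v = 13 and u = 0 → (0, 6.5)

Vertices: (0, 0), (6.5, 0), (0, 6.5)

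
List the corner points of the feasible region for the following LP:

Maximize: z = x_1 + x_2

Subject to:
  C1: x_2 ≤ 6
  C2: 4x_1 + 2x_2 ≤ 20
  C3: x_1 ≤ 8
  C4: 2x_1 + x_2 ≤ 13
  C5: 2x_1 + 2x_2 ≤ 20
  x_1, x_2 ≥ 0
Each vertex is the intersection of two constraint boundaries that also satisfies all remaining constraints:
  x_1 = 0 and x_2 = 0 → (0, 0)
  4x_1 + 2x_2 = 20 and x_2 = 0 → (5, 0)
  x_2 = 6 and 4x_1 + 2x_2 = 20 → (2, 6)
  x_2 = 6 and x_1 = 0 → (0, 6)

Vertices: (0, 0), (5, 0), (2, 6), (0, 6)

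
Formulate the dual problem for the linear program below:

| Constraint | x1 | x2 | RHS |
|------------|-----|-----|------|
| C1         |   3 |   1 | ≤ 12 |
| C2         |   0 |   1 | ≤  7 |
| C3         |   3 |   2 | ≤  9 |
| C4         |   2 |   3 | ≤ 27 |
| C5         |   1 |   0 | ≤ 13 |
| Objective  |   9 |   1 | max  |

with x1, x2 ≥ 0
Minimize: z = 12y1 + 7y2 + 9y3 + 27y4 + 13y5

Subject to:
  C1: -3y1 - 3y3 - 2y4 - y5 ≤ -9
  C2: -y1 - y2 - 2y3 - 3y4 ≤ -1
  y1, y2, y3, y4, y5 ≥ 0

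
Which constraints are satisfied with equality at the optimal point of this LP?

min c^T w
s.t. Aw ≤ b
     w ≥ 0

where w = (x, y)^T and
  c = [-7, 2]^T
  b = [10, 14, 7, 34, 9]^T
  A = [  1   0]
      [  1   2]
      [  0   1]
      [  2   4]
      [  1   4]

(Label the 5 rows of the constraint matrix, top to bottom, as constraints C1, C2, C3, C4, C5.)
Optimal: x = 9, y = 0
Slack at optimum:
  C1: slack = 1
  C2: slack = 5
  C3: slack = 7
  C4: slack = 16
  C5: slack = 0 (binding)
  x ≥ 0: x = 9
  y ≥ 0: y = 0 (binding)
Binding constraints: C5, y ≥ 0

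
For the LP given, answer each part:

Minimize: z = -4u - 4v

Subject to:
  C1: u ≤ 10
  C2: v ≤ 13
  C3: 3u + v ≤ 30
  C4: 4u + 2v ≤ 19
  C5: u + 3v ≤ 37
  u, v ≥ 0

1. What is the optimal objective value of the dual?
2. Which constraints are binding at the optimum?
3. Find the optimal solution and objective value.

1. -38 (by strong duality, equal to the primal optimum)
2. C4, u ≥ 0
3. u = 0, v = 9.5, z = -38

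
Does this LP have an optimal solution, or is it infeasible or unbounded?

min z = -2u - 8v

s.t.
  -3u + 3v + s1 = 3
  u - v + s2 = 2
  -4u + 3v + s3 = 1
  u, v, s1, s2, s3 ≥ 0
Feasible point: (0, 0) satisfies every constraint, so the LP is feasible.
Direction d = (1, 1): for each constraint row a, a·d ≤ 0 —
  (-3)(1) + (3)(1) = 0 ≤ 0
  (1)(1) + (-1)(1) = 0 ≤ 0
  (-4)(1) + (3)(1) = -1 ≤ 0
and d ≥ 0, so (0, 0) + t·d stays feasible for every t ≥ 0. Along this ray z = -2u - 8v changes by -10 per unit t, so z → −∞.

The LP is unbounded; z can be made arbitrarily small.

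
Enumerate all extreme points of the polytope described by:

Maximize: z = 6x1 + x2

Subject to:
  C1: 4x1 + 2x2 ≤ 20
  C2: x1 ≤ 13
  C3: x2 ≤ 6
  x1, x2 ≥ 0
Each vertex is the intersection of two constraint boundaries that also satisfies all remaining constraints:
  x1 = 0 and x2 = 0 → (0, 0)
  4x1 + 2x2 = 20 and x2 = 0 → (5, 0)
  4x1 + 2x2 = 20 and x2 = 6 → (2, 6)
  x2 = 6 and x1 = 0 → (0, 6)

Vertices: (0, 0), (5, 0), (2, 6), (0, 6)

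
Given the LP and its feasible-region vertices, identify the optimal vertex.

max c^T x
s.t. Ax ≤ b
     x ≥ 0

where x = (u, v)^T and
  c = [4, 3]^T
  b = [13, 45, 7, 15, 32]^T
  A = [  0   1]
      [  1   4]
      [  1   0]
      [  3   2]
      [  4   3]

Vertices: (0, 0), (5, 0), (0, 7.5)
(0, 7.5) with z = 22.5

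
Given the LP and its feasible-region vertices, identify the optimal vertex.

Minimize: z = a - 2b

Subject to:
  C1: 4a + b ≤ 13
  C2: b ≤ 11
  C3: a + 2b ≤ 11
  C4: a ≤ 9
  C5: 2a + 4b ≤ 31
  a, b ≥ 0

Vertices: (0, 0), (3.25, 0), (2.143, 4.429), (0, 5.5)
(0, 5.5) with z = -11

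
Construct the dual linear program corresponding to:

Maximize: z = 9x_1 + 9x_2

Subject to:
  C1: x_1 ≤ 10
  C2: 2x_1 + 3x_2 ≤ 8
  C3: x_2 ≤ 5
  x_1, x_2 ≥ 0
Minimize: z = 10y1 + 8y2 + 5y3

Subject to:
  C1: -y1 - 2y2 ≤ -9
  C2: -3y2 - y3 ≤ -9
  y1, y2, y3 ≥ 0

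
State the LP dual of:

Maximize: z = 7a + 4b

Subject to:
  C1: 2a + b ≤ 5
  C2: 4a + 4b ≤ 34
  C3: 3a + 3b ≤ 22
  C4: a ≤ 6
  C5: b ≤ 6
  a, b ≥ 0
Minimize: z = 5y1 + 34y2 + 22y3 + 6y4 + 6y5

Subject to:
  C1: -2y1 - 4y2 - 3y3 - y4 ≤ -7
  C2: -y1 - 4y2 - 3y3 - y5 ≤ -4
  y1, y2, y3, y4, y5 ≥ 0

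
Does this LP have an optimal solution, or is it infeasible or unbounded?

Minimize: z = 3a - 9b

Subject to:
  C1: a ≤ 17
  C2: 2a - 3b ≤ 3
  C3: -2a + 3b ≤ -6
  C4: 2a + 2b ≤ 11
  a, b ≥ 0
C2 requires 2a - 3b ≤ 3, while C3 (-2a + 3b ≤ -6) is equivalent to 2a - 3b ≥ 6. Together they would need 6 ≤ 2a - 3b ≤ 3, which is impossible since 6 > 3. No point satisfies all constraints.

The feasible region is empty; the LP is infeasible.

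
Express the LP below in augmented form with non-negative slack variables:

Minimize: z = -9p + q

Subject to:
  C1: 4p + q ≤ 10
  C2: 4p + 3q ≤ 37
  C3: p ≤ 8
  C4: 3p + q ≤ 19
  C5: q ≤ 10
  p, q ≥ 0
min z = -9p + q

s.t.
  4p + q + s1 = 10
  4p + 3q + s2 = 37
  p + s3 = 8
  3p + q + s4 = 19
  q + s5 = 10
  p, q, s1, s2, s3, s4, s5 ≥ 0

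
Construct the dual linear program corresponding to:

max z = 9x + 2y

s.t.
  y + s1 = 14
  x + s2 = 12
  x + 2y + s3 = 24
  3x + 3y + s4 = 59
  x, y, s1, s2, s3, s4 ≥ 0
Minimize: z = 14y1 + 12y2 + 24y3 + 59y4

Subject to:
  C1: -y2 - y3 - 3y4 ≤ -9
  C2: -y1 - 2y3 - 3y4 ≤ -2
  y1, y2, y3, y4 ≥ 0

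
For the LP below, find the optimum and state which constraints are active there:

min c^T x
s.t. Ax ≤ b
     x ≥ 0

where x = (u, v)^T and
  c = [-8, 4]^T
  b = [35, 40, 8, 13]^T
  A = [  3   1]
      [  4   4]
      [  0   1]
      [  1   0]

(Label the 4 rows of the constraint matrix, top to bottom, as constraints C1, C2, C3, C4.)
Optimal: u = 10, v = 0
Binding: C2, v ≥ 0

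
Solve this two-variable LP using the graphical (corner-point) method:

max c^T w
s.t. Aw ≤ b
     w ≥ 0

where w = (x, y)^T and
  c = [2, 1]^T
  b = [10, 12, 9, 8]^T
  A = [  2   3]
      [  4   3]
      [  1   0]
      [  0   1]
Each vertex is the intersection of two constraint boundaries that also satisfies all remaining constraints:
  x = 0 and y = 0 → (0, 0)
  4x + 3y = 12 and y = 0 → (3, 0)
  2x + 3y = 10 and 4x + 3y = 12 → (1, 2.667)
  2x + 3y = 10 and x = 0 → (0, 3.333)

Evaluating z = 2x + y at each vertex:
  (0, 0): z = 0
  (3, 0): z = 6
  (1, 2.667): z = 4.667
  (0, 3.333): z = 3.333

The maximum is at (3, 0) with z = 6.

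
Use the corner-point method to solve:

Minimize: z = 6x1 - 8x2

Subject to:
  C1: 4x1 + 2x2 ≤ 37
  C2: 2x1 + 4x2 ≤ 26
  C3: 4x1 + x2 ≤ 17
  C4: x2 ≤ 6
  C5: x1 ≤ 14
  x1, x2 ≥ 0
Each vertex is the intersection of two constraint boundaries that also satisfies all remaining constraints:
  x1 = 0 and x2 = 0 → (0, 0)
  4x1 + x2 = 17 and x2 = 0 → (4.25, 0)
  2x1 + 4x2 = 26 and 4x1 + x2 = 17 → (3, 5)
  2x1 + 4x2 = 26 and x2 = 6 → (1, 6)
  x2 = 6 and x1 = 0 → (0, 6)

Evaluating z = 6x1 - 8x2 at each vertex:
  (0, 0): z = 0
  (4.25, 0): z = 25.5
  (3, 5): z = -22
  (1, 6): z = -42
  (0, 6): z = -48

The minimum is at (0, 6) with z = -48.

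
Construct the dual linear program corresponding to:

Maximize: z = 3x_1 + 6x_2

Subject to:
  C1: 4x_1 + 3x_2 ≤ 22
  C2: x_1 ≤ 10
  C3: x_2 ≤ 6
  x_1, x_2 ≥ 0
Minimize: z = 22y1 + 10y2 + 6y3

Subject to:
  C1: -4y1 - y2 ≤ -3
  C2: -3y1 - y3 ≤ -6
  y1, y2, y3 ≥ 0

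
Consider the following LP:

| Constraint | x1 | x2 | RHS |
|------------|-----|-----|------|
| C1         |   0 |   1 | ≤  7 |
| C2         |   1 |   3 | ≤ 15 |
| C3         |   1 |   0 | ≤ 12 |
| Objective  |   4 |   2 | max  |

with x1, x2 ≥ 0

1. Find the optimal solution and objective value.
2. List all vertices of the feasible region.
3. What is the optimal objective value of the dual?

1. x1 = 12, x2 = 1, z = 50
2. (0, 0), (12, 0), (12, 1), (0, 5)
3. 50 (by strong duality, equal to the primal optimum)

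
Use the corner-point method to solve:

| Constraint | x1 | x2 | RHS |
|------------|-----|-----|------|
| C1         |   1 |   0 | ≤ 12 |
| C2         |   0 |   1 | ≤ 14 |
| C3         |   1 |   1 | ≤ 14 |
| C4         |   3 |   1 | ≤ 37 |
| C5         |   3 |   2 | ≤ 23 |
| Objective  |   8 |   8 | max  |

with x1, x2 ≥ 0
x1 = 0, x2 = 11.5, z = 92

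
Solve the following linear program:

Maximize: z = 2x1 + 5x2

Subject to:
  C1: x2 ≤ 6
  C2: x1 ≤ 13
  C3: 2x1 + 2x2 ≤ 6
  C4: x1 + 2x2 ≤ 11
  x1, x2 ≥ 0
x1 = 0, x2 = 3, z = 15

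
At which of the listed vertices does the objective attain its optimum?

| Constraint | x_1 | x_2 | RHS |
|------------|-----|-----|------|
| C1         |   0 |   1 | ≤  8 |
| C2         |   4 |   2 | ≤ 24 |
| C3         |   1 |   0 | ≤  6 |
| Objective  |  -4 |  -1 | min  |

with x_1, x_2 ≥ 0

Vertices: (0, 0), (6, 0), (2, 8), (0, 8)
Evaluating z = -4x_1 - x_2 at each vertex:
  (0, 0): z = 0
  (6, 0): z = -24
  (2, 8): z = -16
  (0, 8): z = -8

The smallest value is z = -24, attained at (6, 0).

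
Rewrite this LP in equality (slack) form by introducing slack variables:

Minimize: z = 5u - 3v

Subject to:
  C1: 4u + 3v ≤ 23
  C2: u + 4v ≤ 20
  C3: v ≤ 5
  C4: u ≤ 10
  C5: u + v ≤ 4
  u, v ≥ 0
min z = 5u - 3v

s.t.
  4u + 3v + s1 = 23
  u + 4v + s2 = 20
  v + s3 = 5
  u + s4 = 10
  u + v + s5 = 4
  u, v, s1, s2, s3, s4, s5 ≥ 0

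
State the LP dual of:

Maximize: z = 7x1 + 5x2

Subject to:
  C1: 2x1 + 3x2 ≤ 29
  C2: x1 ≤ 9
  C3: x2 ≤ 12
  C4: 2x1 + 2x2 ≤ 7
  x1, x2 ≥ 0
Minimize: z = 29y1 + 9y2 + 12y3 + 7y4

Subject to:
  C1: -2y1 - y2 - 2y4 ≤ -7
  C2: -3y1 - y3 - 2y4 ≤ -5
  y1, y2, y3, y4 ≥ 0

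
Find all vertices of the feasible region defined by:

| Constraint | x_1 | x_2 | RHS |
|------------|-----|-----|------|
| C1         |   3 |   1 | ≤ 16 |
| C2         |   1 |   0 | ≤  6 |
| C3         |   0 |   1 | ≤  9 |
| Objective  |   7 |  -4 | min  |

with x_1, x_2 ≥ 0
Each vertex is the intersection of two constraint boundaries that also satisfies all remaining constraints:
  x_1 = 0 and x_2 = 0 → (0, 0)
  3x_1 + x_2 = 16 and x_2 = 0 → (5.333, 0)
  3x_1 + x_2 = 16 and x_2 = 9 → (2.333, 9)
  x_2 = 9 and x_1 = 0 → (0, 9)

Vertices: (0, 0), (5.333, 0), (2.333, 9), (0, 9)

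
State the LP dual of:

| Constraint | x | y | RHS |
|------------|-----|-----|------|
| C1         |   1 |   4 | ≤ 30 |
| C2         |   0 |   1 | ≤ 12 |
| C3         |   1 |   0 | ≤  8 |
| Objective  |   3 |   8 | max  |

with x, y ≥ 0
Minimize: z = 30y1 + 12y2 + 8y3

Subject to:
  C1: -y1 - y3 ≤ -3
  C2: -4y1 - y2 ≤ -8
  y1, y2, y3 ≥ 0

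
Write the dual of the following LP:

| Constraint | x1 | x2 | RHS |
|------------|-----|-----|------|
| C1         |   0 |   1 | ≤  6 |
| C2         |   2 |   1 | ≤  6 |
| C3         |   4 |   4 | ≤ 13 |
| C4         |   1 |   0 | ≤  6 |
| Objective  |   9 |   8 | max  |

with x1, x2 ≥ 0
Minimize: z = 6y1 + 6y2 + 13y3 + 6y4

Subject to:
  C1: -2y2 - 4y3 - y4 ≤ -9
  C2: -y1 - y2 - 4y3 ≤ -8
  y1, y2, y3, y4 ≥ 0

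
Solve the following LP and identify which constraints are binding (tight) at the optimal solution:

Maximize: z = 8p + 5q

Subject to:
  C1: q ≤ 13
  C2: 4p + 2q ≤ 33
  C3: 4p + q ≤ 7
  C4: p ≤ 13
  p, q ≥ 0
Optimal: p = 0, q = 7
Slack at optimum:
  C1: slack = 6
  C2: slack = 19
  C3: slack = 0 (binding)
  C4: slack = 13
  p ≥ 0: p = 0 (binding)
  q ≥ 0: q = 7
Binding constraints: C3, p ≥ 0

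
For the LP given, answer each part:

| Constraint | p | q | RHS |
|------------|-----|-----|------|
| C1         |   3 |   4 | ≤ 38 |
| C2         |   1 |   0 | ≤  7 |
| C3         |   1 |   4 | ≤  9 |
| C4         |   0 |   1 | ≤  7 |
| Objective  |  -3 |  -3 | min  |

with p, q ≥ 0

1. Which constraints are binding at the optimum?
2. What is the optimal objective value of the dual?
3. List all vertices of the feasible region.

1. C2, C3
2. -22.5 (by strong duality, equal to the primal optimum)
3. (0, 0), (7, 0), (7, 0.5), (0, 2.25)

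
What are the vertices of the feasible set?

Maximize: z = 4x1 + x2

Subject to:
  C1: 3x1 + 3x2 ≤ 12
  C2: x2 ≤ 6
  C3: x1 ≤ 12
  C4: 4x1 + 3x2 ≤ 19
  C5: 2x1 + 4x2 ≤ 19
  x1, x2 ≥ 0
Each vertex is the intersection of two constraint boundaries that also satisfies all remaining constraints:
  x1 = 0 and x2 = 0 → (0, 0)
  3x1 + 3x2 = 12 and x2 = 0 → (4, 0)
  3x1 + 3x2 = 12 and x1 = 0 → (0, 4)

Vertices: (0, 0), (4, 0), (0, 4)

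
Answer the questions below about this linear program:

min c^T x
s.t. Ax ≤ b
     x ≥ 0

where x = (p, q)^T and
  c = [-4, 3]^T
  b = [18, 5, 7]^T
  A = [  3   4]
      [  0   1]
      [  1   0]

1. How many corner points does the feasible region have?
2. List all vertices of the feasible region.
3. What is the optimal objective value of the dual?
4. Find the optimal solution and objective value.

1. 3
2. (0, 0), (6, 0), (0, 4.5)
3. -24 (by strong duality, equal to the primal optimum)
4. p = 6, q = 0, z = -24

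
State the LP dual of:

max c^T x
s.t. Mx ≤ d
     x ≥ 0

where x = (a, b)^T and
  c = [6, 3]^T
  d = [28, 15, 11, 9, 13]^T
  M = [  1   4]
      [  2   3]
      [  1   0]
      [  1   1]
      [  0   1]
Minimize: z = 28y1 + 15y2 + 11y3 + 9y4 + 13y5

Subject to:
  C1: -y1 - 2y2 - y3 - y4 ≤ -6
  C2: -4y1 - 3y2 - y4 - y5 ≤ -3
  y1, y2, y3, y4, y5 ≥ 0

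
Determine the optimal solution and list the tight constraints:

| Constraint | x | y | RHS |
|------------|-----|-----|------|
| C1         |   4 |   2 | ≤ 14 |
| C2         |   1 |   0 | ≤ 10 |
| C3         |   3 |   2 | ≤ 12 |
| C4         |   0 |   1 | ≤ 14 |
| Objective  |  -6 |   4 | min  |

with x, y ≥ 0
Optimal: x = 3.5, y = 0
Slack at optimum:
  C1: slack = 0 (binding)
  C2: slack = 6.5
  C3: slack = 1.5
  C4: slack = 14
  x ≥ 0: x = 3.5
  y ≥ 0: y = 0 (binding)
Binding constraints: C1, y ≥ 0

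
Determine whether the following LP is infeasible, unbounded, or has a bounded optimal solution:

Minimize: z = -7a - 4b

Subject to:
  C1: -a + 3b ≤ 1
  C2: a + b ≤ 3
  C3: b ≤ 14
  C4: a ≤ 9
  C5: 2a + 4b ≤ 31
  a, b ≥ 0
The point (3, 0) satisfies every constraint, so the LP is feasible; the constraints give a ≤ 9 and b ≤ 14, which with a, b ≥ 0 keep the feasible region inside a bounded box. A feasible, bounded LP attains a finite optimum at a vertex.

Evaluating z = -7a - 4b at each vertex:
  (0, 0.3333): z = -1.333
  (0, 0): z = 0
  (3, 0): z = -21
  (2, 1): z = -18

The LP has an optimal solution: (3, 0) with z = -21.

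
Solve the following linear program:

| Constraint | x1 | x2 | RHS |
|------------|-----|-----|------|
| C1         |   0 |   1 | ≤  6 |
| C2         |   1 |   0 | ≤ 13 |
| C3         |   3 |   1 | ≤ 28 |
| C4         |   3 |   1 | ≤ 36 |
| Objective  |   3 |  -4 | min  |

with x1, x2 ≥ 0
x1 = 0, x2 = 6, z = -24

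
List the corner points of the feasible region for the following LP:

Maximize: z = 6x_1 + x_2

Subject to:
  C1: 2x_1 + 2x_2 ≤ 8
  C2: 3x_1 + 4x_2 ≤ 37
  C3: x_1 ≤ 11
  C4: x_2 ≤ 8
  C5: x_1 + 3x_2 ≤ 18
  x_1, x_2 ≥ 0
Each vertex is the intersection of two constraint boundaries that also satisfies all remaining constraints:
  x_1 = 0 and x_2 = 0 → (0, 0)
  2x_1 + 2x_2 = 8 and x_2 = 0 → (4, 0)
  2x_1 + 2x_2 = 8 and x_1 = 0 → (0, 4)

Vertices: (0, 0), (4, 0), (0, 4)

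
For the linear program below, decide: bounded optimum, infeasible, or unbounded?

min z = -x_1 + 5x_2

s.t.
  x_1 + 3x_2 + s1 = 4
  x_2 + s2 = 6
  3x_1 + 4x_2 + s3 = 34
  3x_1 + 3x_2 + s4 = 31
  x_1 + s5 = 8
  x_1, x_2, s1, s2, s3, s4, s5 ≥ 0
The point (4, 0) satisfies every constraint, so the LP is feasible; the constraints give x_1 ≤ 8 and x_2 ≤ 6, which with x_1, x_2 ≥ 0 keep the feasible region inside a bounded box. A feasible, bounded LP attains a finite optimum at a vertex.

Evaluating z = -x_1 + 5x_2 at each vertex:
  (0, 0): z = 0
  (4, 0): z = -4
  (0, 1.333): z = 6.667

Bounded optimum: z* = -4 at (4, 0).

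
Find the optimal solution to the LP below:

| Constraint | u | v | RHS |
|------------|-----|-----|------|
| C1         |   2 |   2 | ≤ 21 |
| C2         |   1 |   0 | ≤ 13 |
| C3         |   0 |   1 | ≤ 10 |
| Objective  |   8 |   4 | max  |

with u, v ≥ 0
u = 10.5, v = 0, z = 84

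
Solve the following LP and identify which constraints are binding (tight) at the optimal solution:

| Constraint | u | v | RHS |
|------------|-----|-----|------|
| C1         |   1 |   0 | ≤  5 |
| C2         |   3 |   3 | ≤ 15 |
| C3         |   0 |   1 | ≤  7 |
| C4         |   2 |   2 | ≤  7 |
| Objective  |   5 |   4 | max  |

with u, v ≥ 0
Optimal: u = 3.5, v = 0
Slack at optimum:
  C1: slack = 1.5
  C2: slack = 4.5
  C3: slack = 7
  C4: slack = 0 (binding)
  u ≥ 0: u = 3.5
  v ≥ 0: v = 0 (binding)
Binding constraints: C4, v ≥ 0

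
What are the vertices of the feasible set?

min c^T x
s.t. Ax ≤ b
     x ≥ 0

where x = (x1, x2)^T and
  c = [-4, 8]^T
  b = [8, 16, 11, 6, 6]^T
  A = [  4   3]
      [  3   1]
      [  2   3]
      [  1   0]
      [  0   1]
Each vertex is the intersection of two constraint boundaries that also satisfies all remaining constraints:
  x1 = 0 and x2 = 0 → (0, 0)
  4x1 + 3x2 = 8 and x2 = 0 → (2, 0)
  4x1 + 3x2 = 8 and x1 = 0 → (0, 2.667)

Vertices: (0, 0), (2, 0), (0, 2.667)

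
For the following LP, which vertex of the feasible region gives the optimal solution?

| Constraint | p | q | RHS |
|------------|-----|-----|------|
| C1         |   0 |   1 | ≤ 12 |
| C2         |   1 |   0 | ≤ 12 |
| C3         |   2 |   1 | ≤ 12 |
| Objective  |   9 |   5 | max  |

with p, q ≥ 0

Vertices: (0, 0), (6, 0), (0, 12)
Evaluating z = 9p + 5q at each vertex:
  (0, 0): z = 0
  (6, 0): z = 54
  (0, 12): z = 60

The largest value is z = 60, attained at (0, 12).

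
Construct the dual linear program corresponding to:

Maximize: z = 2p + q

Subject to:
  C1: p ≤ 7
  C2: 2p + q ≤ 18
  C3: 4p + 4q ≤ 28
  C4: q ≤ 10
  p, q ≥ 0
Minimize: z = 7y1 + 18y2 + 28y3 + 10y4

Subject to:
  C1: -y1 - 2y2 - 4y3 ≤ -2
  C2: -y2 - 4y3 - y4 ≤ -1
  y1, y2, y3, y4 ≥ 0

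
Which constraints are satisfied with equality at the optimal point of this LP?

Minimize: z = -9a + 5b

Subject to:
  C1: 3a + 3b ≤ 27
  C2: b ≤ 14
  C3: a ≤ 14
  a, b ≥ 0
Optimal: a = 9, b = 0
Slack at optimum:
  C1: slack = 0 (binding)
  C2: slack = 14
  C3: slack = 5
  a ≥ 0: a = 9
  b ≥ 0: b = 0 (binding)
Binding constraints: C1, b ≥ 0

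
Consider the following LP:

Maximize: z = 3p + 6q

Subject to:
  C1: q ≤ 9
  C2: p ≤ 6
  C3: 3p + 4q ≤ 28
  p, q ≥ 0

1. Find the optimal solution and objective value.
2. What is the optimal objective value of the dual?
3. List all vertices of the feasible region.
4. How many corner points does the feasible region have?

1. p = 0, q = 7, z = 42
2. 42 (by strong duality, equal to the primal optimum)
3. (0, 0), (6, 0), (6, 2.5), (0, 7)
4. 4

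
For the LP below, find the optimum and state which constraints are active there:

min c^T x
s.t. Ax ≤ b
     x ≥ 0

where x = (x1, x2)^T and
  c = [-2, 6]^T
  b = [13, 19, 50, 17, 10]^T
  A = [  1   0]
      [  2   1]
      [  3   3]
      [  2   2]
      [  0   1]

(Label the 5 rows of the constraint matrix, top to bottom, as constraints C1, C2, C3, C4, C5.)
Optimal: x1 = 8.5, x2 = 0
Slack at optimum:
  C1: slack = 4.5
  C2: slack = 2
  C3: slack = 24.5
  C4: slack = 0 (binding)
  C5: slack = 10
  x1 ≥ 0: x1 = 8.5
  x2 ≥ 0: x2 = 0 (binding)
Binding constraints: C4, x2 ≥ 0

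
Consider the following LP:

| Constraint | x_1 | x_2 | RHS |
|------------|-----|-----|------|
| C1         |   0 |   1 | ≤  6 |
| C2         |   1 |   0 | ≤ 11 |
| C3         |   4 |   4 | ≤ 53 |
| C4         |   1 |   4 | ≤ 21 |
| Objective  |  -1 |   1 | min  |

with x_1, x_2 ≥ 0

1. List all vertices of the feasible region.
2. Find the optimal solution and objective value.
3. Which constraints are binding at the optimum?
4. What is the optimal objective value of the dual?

1. (0, 0), (11, 0), (11, 2.25), (10.67, 2.583), (0, 5.25)
2. x_1 = 11, x_2 = 0, z = -11
3. C2, x_2 ≥ 0
4. -11 (by strong duality, equal to the primal optimum)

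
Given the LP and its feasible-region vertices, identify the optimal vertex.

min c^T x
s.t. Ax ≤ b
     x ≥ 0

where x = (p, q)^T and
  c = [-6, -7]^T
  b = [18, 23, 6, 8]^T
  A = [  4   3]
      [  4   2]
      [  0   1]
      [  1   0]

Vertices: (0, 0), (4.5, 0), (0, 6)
(0, 6) with z = -42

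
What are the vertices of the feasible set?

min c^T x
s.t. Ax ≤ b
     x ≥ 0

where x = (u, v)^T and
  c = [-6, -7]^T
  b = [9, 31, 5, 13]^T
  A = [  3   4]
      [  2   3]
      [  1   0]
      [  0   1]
Each vertex is the intersection of two constraint boundaries that also satisfies all remaining constraints:
  u = 0 and v = 0 → (0, 0)
  3u + 4v = 9 and v = 0 → (3, 0)
  3u + 4v = 9 and u = 0 → (0, 2.25)

Vertices: (0, 0), (3, 0), (0, 2.25)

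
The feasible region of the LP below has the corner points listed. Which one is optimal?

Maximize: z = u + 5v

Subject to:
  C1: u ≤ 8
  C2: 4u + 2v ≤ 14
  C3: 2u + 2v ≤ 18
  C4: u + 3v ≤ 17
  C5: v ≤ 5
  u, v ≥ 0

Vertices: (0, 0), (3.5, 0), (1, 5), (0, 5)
(1, 5) with z = 26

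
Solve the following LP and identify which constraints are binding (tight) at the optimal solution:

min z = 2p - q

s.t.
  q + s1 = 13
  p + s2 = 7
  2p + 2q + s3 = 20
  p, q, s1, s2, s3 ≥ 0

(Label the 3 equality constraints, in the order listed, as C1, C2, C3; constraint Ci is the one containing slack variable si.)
Optimal: p = 0, q = 10
Slack at optimum:
  C1: slack = 3
  C2: slack = 7
  C3: slack = 0 (binding)
  p ≥ 0: p = 0 (binding)
  q ≥ 0: q = 10
Binding constraints: C3, p ≥ 0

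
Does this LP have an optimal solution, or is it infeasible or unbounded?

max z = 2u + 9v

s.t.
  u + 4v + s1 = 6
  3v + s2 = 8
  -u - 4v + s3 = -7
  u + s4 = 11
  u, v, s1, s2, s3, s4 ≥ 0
The row u + 4v + s1 = 6 with s1 ≥ 0 requires u + 4v ≤ 6, while the row -u - 4v + s3 = -7 with s3 ≥ 0 is equivalent to u + 4v ≥ 7. Together they would need 7 ≤ u + 4v ≤ 6, which is impossible since 7 > 6. No point satisfies all constraints.

Infeasible: no point satisfies all constraints simultaneously.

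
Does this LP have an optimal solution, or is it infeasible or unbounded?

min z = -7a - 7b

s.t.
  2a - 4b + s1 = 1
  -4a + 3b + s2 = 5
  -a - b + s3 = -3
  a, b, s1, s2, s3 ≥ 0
Feasible point: (1, 2) satisfies every constraint, so the LP is feasible.
Direction d = (1, 1): for each constraint row a, a·d ≤ 0 —
  (2)(1) + (-4)(1) = -2 ≤ 0
  (-4)(1) + (3)(1) = -1 ≤ 0
  (-1)(1) + (-1)(1) = -2 ≤ 0
and d ≥ 0, so (1, 2) + t·d stays feasible for every t ≥ 0. Along this ray z = -7a - 7b changes by -14 per unit t, so z → −∞.

Unbounded — the objective can decrease without bound over the feasible region.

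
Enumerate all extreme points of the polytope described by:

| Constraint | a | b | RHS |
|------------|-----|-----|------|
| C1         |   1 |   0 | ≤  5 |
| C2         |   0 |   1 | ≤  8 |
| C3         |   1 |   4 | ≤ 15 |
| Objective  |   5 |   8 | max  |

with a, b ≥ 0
Each vertex is the intersection of two constraint boundaries that also satisfies all remaining constraints:
  a = 0 and b = 0 → (0, 0)
  a = 5 and b = 0 → (5, 0)
  a = 5 and a + 4b = 15 → (5, 2.5)
  a + 4b = 15 and a = 0 → (0, 3.75)

Vertices: (0, 0), (5, 0), (5, 2.5), (0, 3.75)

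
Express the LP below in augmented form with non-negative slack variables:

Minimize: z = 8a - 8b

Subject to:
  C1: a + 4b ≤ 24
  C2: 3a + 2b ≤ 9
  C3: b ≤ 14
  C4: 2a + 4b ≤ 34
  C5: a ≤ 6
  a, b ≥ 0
min z = 8a - 8b

s.t.
  a + 4b + s1 = 24
  3a + 2b + s2 = 9
  b + s3 = 14
  2a + 4b + s4 = 34
  a + s5 = 6
  a, b, s1, s2, s3, s4, s5 ≥ 0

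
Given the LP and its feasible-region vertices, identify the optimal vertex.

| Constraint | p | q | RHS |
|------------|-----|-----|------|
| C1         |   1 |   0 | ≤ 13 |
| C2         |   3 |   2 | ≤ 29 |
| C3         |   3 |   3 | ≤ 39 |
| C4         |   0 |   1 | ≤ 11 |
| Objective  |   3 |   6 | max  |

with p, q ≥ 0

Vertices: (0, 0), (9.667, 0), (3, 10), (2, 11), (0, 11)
Evaluating z = 3p + 6q at each vertex:
  (0, 0): z = 0
  (9.667, 0): z = 29
  (3, 10): z = 69
  (2, 11): z = 72
  (0, 11): z = 66

The largest value is z = 72, attained at (2, 11).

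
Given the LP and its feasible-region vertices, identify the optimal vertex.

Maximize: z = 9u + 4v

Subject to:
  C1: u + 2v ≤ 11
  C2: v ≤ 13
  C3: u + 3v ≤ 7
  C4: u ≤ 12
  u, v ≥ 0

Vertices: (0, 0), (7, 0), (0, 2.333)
(7, 0) with z = 63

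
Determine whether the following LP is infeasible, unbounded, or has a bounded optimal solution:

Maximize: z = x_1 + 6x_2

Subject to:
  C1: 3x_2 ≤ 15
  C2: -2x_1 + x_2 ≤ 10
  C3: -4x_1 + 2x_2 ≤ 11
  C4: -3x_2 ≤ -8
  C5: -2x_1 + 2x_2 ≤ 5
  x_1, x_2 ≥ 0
Feasible point: (1, 3) satisfies every constraint, so the LP is feasible.
Direction d = (1, 0): for each constraint row a, a·d ≤ 0 —
  (0)(1) + (3)(0) = 0 ≤ 0
  (-2)(1) + (1)(0) = -2 ≤ 0
  (-4)(1) + (2)(0) = -4 ≤ 0
  (0)(1) + (-3)(0) = 0 ≤ 0
  (-2)(1) + (2)(0) = -2 ≤ 0
and d ≥ 0, so (1, 3) + t·d stays feasible for every t ≥ 0. Along this ray z = x_1 + 6x_2 changes by 1 per unit t, so z → +∞.

Unbounded: there is a feasible ray along which z → +∞.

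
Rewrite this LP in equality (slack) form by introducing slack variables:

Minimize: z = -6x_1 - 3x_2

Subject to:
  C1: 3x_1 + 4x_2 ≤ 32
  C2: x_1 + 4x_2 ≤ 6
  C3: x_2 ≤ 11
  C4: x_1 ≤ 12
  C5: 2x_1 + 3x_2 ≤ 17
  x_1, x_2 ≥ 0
min z = -6x_1 - 3x_2

s.t.
  3x_1 + 4x_2 + s1 = 32
  x_1 + 4x_2 + s2 = 6
  x_2 + s3 = 11
  x_1 + s4 = 12
  2x_1 + 3x_2 + s5 = 17
  x_1, x_2, s1, s2, s3, s4, s5 ≥ 0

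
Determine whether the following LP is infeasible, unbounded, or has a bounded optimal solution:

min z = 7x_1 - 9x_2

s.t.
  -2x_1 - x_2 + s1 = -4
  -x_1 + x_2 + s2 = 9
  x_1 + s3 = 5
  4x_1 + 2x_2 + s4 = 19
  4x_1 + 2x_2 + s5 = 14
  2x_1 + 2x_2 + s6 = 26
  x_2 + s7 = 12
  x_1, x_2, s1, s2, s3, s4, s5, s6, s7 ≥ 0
The point (0, 7) satisfies every constraint, so the LP is feasible; the constraints give x_1 ≤ 5 and x_2 ≤ 12, which with x_1, x_2 ≥ 0 keep the feasible region inside a bounded box. A feasible, bounded LP attains a finite optimum at a vertex.

Evaluating z = 7x_1 - 9x_2 at each vertex:
  (2, 0): z = 14
  (3.5, 0): z = 24.5
  (0, 7): z = -63
  (0, 4): z = -36

Feasible with finite optimum z* = -63 at (0, 7).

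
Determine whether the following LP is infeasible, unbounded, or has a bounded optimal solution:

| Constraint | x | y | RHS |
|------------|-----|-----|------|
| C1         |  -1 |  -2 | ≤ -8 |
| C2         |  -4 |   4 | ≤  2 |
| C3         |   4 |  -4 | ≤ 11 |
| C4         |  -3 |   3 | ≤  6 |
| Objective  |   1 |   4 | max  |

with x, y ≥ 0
Feasible point: (3, 3) satisfies every constraint, so the LP is feasible.
Direction d = (1, 1): for each constraint row a, a·d ≤ 0 —
  (-1)(1) + (-2)(1) = -3 ≤ 0
  (-4)(1) + (4)(1) = 0 ≤ 0
  (4)(1) + (-4)(1) = 0 ≤ 0
  (-3)(1) + (3)(1) = 0 ≤ 0
and d ≥ 0, so (3, 3) + t·d stays feasible for every t ≥ 0. Along this ray z = x + 4y changes by 5 per unit t, so z → +∞.

Unbounded: there is a feasible ray along which z → +∞.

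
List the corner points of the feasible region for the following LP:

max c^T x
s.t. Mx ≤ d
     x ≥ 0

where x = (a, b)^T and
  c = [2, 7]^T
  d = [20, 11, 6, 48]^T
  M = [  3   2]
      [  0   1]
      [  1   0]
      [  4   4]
Each vertex is the intersection of two constraint boundaries that also satisfies all remaining constraints:
  a = 0 and b = 0 → (0, 0)
  a = 6 and b = 0 → (6, 0)
  3a + 2b = 20 and a = 6 → (6, 1)
  3a + 2b = 20 and a = 0 → (0, 10)

Vertices: (0, 0), (6, 0), (6, 1), (0, 10)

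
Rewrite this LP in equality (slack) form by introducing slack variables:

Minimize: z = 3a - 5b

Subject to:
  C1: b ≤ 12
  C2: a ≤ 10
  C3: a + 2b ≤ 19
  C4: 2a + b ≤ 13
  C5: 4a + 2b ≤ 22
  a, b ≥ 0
min z = 3a - 5b

s.t.
  b + s1 = 12
  a + s2 = 10
  a + 2b + s3 = 19
  2a + b + s4 = 13
  4a + 2b + s5 = 22
  a, b, s1, s2, s3, s4, s5 ≥ 0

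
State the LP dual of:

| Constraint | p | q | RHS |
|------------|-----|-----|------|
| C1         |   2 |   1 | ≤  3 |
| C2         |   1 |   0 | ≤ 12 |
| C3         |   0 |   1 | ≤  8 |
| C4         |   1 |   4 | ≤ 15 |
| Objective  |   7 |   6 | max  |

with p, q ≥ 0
Minimize: z = 3y1 + 12y2 + 8y3 + 15y4

Subject to:
  C1: -2y1 - y2 - y4 ≤ -7
  C2: -y1 - y3 - 4y4 ≤ -6
  y1, y2, y3, y4 ≥ 0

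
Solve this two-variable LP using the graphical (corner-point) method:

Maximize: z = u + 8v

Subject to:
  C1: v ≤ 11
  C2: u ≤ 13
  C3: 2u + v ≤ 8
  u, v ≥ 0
u = 0, v = 8, z = 64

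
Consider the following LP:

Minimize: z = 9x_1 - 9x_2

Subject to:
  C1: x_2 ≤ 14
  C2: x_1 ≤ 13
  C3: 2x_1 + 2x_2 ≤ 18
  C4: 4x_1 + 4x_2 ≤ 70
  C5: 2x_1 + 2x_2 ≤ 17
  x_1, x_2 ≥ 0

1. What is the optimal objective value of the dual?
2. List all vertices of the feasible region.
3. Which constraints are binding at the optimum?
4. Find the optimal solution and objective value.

1. -76.5 (by strong duality, equal to the primal optimum)
2. (0, 0), (8.5, 0), (0, 8.5)
3. C5, x_1 ≥ 0
4. x_1 = 0, x_2 = 8.5, z = -76.5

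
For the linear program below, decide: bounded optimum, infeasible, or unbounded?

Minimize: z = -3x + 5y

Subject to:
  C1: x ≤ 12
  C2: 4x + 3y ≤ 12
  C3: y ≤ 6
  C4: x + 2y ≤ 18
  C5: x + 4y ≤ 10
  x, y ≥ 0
The point (3, 0) satisfies every constraint, so the LP is feasible; the constraints give x ≤ 12 and y ≤ 6, which with x, y ≥ 0 keep the feasible region inside a bounded box. A feasible, bounded LP attains a finite optimum at a vertex.

Evaluating z = -3x + 5y at each vertex:
  (0, 0): z = 0
  (3, 0): z = -9
  (1.385, 2.154): z = 6.615
  (0, 2.5): z = 12.5

The LP has an optimal solution: (3, 0) with z = -9.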